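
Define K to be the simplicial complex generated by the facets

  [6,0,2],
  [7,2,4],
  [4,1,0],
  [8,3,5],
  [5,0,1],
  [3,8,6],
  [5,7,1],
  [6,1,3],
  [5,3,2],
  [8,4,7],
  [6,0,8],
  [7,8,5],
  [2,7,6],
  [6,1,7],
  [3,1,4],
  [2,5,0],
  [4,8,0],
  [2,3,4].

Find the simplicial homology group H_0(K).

H_0 ≅ Z.

Take the total order 0 < 1 < 2 < 3 < 4 < 5 < 6 < 7 < 8 on the vertex set. Then K (dimension 2) consists of the simplices:

  0-simplices (9): [0], [1], [2], [3], [4], [5], [6], [7], [8]
  1-simplices (27): (27 of them)
  2-simplices (18): [0,1,4], [0,1,5], [0,2,5], [0,2,6], [0,4,8], [0,6,8], [1,3,4], [1,3,6], [1,5,7], [1,6,7], [2,3,4], [2,3,5], [2,4,7], [2,6,7], [3,5,8], [3,6,8], [4,7,8], [5,7,8]

giving chain groups C_0 ≅ Z^9, C_1 ≅ Z^27, C_2 ≅ Z^18.

∂_1: C_1 → C_0 is given by ∂[p,q] = [q] − [p]. For instance
  ∂[3,8] = [8] − [3].
The 9×27 boundary matrix has rank 8 and Smith normal form diag(1,1,1,1,1,1,1,1).

Boundary ∂_2: C_2 → C_1 maps a triangle to the signed sum of its edges. For instance
  ∂[1,3,6] = [3,6] − [1,6] + [1,3],
  ∂[0,1,5] = [1,5] − [0,5] + [0,1].
As a 27×18 matrix over Z this has rank 17, with invariant factors (1,1,1,1,1,1,1,1,1,1,1,1,1,1,1,1,1).

From H_k ≅ ker(∂_k) / im(∂_{k+1}) we obtain:

  H_0: rank C_0 − rank ∂_1 = 9 − 8 = 1, and the invariant factors of ∂_1 are all 1, so H_0 ≅ Z.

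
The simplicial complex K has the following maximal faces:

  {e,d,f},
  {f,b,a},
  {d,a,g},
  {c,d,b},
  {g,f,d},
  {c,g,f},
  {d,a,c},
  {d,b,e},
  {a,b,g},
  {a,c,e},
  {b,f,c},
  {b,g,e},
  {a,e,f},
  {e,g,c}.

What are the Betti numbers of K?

Fix the vertex order a < b < c < d < e < f < g and write every simplex with vertices in increasing order. Then dim K = 2 and the simplices of K are:

  0-simplices (7): a, b, c, d, e, f, g
  1-simplices (21): ab, ac, ad, ae, af, ag, bc, bd, be, bf, bg, cd, ce, cf, cg, de, df, dg, ef, eg, fg
  2-simplices (14): abf, abg, acd, ace, adg, aef, bcd, bcf, bde, beg, ceg, cfg, def, dfg

Hence C_0 ≅ Z^7, C_1 ≅ Z^21, C_2 ≅ Z^14.

∂_1: C_1 → C_0 is given by ∂[p,q] = [q] − [p]. For instance
  ∂ef = f − e.
This gives a 7×21 integer matrix of rank 6; reducing to Smith normal form yields diagonal entries (1,1,1,1,1,1).

The boundary map ∂_2: C_2 → C_1 acts by ∂[p,q,r] = [q,r] − [p,r] + [p,q]. For instance
  ∂ace = ce − ae + ac,
  ∂abg = bg − ag + ab.
The 21×14 boundary matrix has rank 13 and Smith normal form diag(1,1,1,1,1,1,1,1,1,1,1,1,1).

From H_k ≅ ker(∂_k) / im(∂_{k+1}) we obtain:

  H_0: rank C_0 − rank ∂_1 = 7 − 6 = 1, and the invariant factors of ∂_1 are all 1, so H_0 = Z.
  H_1: rank ker ∂_1 − rank ∂_2 = (21 − 6) − 13 = 2, and the invariant factors of ∂_2 are all 1, so H_1 = Z^2.
  H_2: rank ker ∂_2 − rank ∂_3 = (14 − 13) − 0 = 1, and there is no ∂_3, so H_2 = Z.

Hence the Betti numbers are b_0 = 1, b_1 = 2, b_2 = 1.

b_0 = 1, b_1 = 2, b_2 = 1.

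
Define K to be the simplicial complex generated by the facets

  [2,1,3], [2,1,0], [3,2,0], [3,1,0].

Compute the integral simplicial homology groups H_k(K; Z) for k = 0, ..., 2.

H_0 = Z,  H_1 = 0,  H_2 = Z.

Order the vertices as 0 < 1 < 2 < 3. Listing each simplex with vertices in this order, K has dimension 2 with simplices:

  0-simplices (4): [0], [1], [2], [3]
  1-simplices (6): [0,1], [0,2], [0,3], [1,2], [1,3], [2,3]
  2-simplices (4): [0,1,2], [0,1,3], [0,2,3], [1,2,3]

so the chain groups are C_0 ≅ Z^4, C_1 ≅ Z^6, C_2 ≅ Z^4.

Boundary ∂_1: C_1 → C_0 is given by ∂[p,q] = [q] − [p]. For instance
  ∂[2,3] = [3] − [2].
The 4×6 boundary matrix has rank 3 and Smith normal form diag(1,1,1).

∂_2: C_2 → C_1 maps a triangle to the signed sum of its edges. For instance
  ∂[0,1,3] = [1,3] − [0,3] + [0,1],
  ∂[0,2,3] = [2,3] − [0,3] + [0,2].
This gives a 6×4 integer matrix of rank 3; reducing to Smith normal form yields diagonal entries (1,1,1).

Now H_k = ker ∂_k / im ∂_{k+1}, so:

  H_0: rank C_0 − rank ∂_1 = 4 − 3 = 1, and the invariant factors of ∂_1 are all 1, so H_0 ≅ Z.
  H_1: rank ker ∂_1 − rank ∂_2 = (6 − 3) − 3 = 0, and the invariant factors of ∂_2 are all 1, so H_1 ≅ 0.
  H_2: rank ker ∂_2 − rank ∂_3 = (4 − 3) − 0 = 1, and there is no ∂_3, so H_2 ≅ Z.

(K is a triangulation of the 2-sphere S^2.)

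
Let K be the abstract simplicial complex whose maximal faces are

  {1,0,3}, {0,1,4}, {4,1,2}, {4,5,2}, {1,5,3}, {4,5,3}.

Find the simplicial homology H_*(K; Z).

We work with the vertex ordering 0 < 1 < 2 < 3 < 4 < 5. The simplices of K, each written with vertices in increasing order, are:

  0-simplices (6): [0], [1], [2], [3], [4], [5]
  1-simplices (12): [0,1], [0,3], [0,4], [1,2], [1,3], [1,4], [1,5], [2,4], [2,5], [3,4], [3,5], [4,5]
  2-simplices (6): [0,1,3], [0,1,4], [1,2,4], [1,3,5], [2,4,5], [3,4,5]

giving chain groups C_0 ≅ Z^6, C_1 ≅ Z^12, C_2 ≅ Z^6.

Boundary ∂_1: C_1 → C_0 sends each edge [p,q] (with p < q) to q − p. For instance
  ∂[1,3] = [3] − [1].
This gives a 6×12 integer matrix of rank 5; reducing to Smith normal form yields diagonal entries (1,1,1,1,1).

The boundary map ∂_2: C_2 → C_1 acts by ∂[p,q,r] = [q,r] − [p,r] + [p,q]. For instance
  ∂[0,1,4] = [1,4] − [0,4] + [0,1],
  ∂[2,4,5] = [4,5] − [2,5] + [2,4].
The resulting 12×6 matrix has rank 6, and its Smith normal form has invariant factors (1,1,1,1,1,1).

Reading off H_k = ker ∂_k / im ∂_{k+1}:

  H_0: rank C_0 − rank ∂_1 = 6 − 5 = 1, and the invariant factors of ∂_1 are all 1, so H_0 ≅ Z.
  H_1: rank ker ∂_1 − rank ∂_2 = (12 − 5) − 6 = 1, and the invariant factors of ∂_2 are all 1, so H_1 ≅ Z.
  H_2: rank ker ∂_2 − rank ∂_3 = (6 − 6) − 0 = 0, and there is no ∂_3, so H_2 ≅ 0.

(K is a triangulation of the cylinder S^1 x I.)

H_0 ≅ Z,  H_1 ≅ Z,  H_2 = 0.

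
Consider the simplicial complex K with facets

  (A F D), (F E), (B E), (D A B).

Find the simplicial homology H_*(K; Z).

H_0 = Z,  H_1 = Z,  H_2 = 0.

Fix the vertex order A < B < D < E < F and write every simplex with vertices in increasing order. Then dim K = 2 and the simplices of K are:

  0-simplices (5): A, B, D, E, F
  1-simplices (7): AB, AD, AF, BD, BE, DF, EF
  2-simplices (2): ABD, ADF

giving chain groups C_0 ≅ Z^5, C_1 ≅ Z^7, C_2 ≅ Z^2.

The boundary map ∂_1: C_1 → C_0 sends each edge [p,q] (with p < q) to q − p.
The resulting 5×7 matrix has rank 4, and its Smith normal form has invariant factors (1,1,1,1).

The boundary map ∂_2: C_2 → C_1 sends each 2-simplex [p,q,r] to [q,r] − [p,r] + [p,q]. For instance
  ∂ADF = DF − AF + AD,
  ∂ABD = BD − AD + AB.
The resulting 7×2 matrix has rank 2, and its Smith normal form has invariant factors (1,1).

Reading off H_k = ker ∂_k / im ∂_{k+1}:

  H_0: rank C_0 − rank ∂_1 = 5 − 4 = 1, and the invariant factors of ∂_1 are all 1, so H_0 = Z.
  H_1: rank ker ∂_1 − rank ∂_2 = (7 − 4) − 2 = 1, and the invariant factors of ∂_2 are all 1, so H_1 = Z.
  H_2: rank ker ∂_2 − rank ∂_3 = (2 − 2) − 0 = 0, and there is no ∂_3, so H_2 = 0.

As a check, the Euler characteristic is 5 − 7 + 2 = 0, which agrees with 1 − 1 + 0 = 0.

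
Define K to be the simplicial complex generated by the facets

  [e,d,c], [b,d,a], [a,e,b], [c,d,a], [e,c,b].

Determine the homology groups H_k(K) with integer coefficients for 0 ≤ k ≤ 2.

Take the total order a < b < c < d < e on the vertex set. Then K (dimension 2) consists of the simplices:

  0-simplices (5): a, b, c, d, e
  1-simplices (10): ab, ac, ad, ae, bc, bd, be, cd, ce, de
  2-simplices (5): abd, abe, acd, bce, cde

giving chain groups C_0 ≅ Z^5, C_1 ≅ Z^10, C_2 ≅ Z^5.

The boundary map ∂_1: C_1 → C_0 sends each edge [p,q] (with p < q) to q − p. For instance
  ∂be = e − b.
This gives a 5×10 integer matrix of rank 4; reducing to Smith normal form yields diagonal entries (1,1,1,1).

Boundary ∂_2: C_2 → C_1 sends each 2-simplex [p,q,r] to [q,r] − [p,r] + [p,q]. For instance
  ∂acd = cd − ad + ac,
  ∂abe = be − ae + ab.
As a 10×5 matrix over Z this has rank 5, with invariant factors (1,1,1,1,1).

From H_k ≅ ker(∂_k) / im(∂_{k+1}) we obtain:

  H_0: rank C_0 − rank ∂_1 = 5 − 4 = 1, and the invariant factors of ∂_1 are all 1, so H_0 ≅ Z.
  H_1: rank ker ∂_1 − rank ∂_2 = (10 − 4) − 5 = 1, and the invariant factors of ∂_2 are all 1, so H_1 ≅ Z.
  H_2: rank ker ∂_2 − rank ∂_3 = (5 − 5) − 0 = 0, and there is no ∂_3, so H_2 ≅ 0.

As a check, the Euler characteristic is 5 − 10 + 5 = 0, which agrees with 1 − 1 + 0 = 0.

H_0 = Z,  H_1 = Z,  H_2 = 0.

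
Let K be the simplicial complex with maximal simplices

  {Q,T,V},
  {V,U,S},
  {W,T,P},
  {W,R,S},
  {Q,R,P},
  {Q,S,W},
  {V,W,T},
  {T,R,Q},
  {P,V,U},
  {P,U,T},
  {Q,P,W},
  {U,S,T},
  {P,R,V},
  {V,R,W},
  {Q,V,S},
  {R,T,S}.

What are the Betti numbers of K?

We work with the vertex ordering P < Q < R < S < T < U < V < W. The simplices of K, each written with vertices in increasing order, are:

  0-simplices (8): P, Q, R, S, T, U, V, W
  1-simplices (24): PQ, PR, PT, PU, PV, PW, QR, QS, QT, QV, QW, RS, RT, RV, RW, ST, SU, SV, SW, TU, TV, TW, UV, VW
  2-simplices (16): PQR, PQW, PRV, PTU, PTW, PUV, QRT, QSV, QSW, QTV, RST, RSW, RVW, STU, SUV, TVW

Hence C_0 ≅ Z^8, C_1 ≅ Z^24, C_2 ≅ Z^16.

∂_1: C_1 → C_0 is given by ∂[p,q] = [q] − [p]. For instance
  ∂SW = W − S.
This gives a 8×24 integer matrix of rank 7; reducing to Smith normal form yields diagonal entries (1,1,1,1,1,1,1).

The boundary map ∂_2: C_2 → C_1 acts by ∂[p,q,r] = [q,r] − [p,r] + [p,q]. For instance
  ∂RVW = VW − RW + RV,
  ∂QSW = SW − QW + QS.
The resulting 24×16 matrix has rank 15, and its Smith normal form has invariant factors (1,1,1,1,1,1,1,1,1,1,1,1,1,1,1).

Computing H_k = (kernel of ∂_k) / (image of ∂_{k+1}):

  H_0: rank C_0 − rank ∂_1 = 8 − 7 = 1, and the invariant factors of ∂_1 are all 1, so H_0 = Z.
  H_1: rank ker ∂_1 − rank ∂_2 = (24 − 7) − 15 = 2, and the invariant factors of ∂_2 are all 1, so H_1 = Z^2.
  H_2: rank ker ∂_2 − rank ∂_3 = (16 − 15) − 0 = 1, and there is no ∂_3, so H_2 = Z.

As a check, the Euler characteristic is 8 − 24 + 16 = 0, which agrees with 1 − 2 + 1 = 0.
(K is a triangulation of the torus T^2.)

Hence the Betti numbers are b_0 = 1, b_1 = 2, b_2 = 1.

b_0 = 1, b_1 = 2, b_2 = 1.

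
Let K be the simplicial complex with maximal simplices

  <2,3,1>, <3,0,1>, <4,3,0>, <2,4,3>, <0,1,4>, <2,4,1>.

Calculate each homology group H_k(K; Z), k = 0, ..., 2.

H_0 = Z,  H_1 = 0,  H_2 = Z.

We work with the vertex ordering 0 < 1 < 2 < 3 < 4. The simplices of K, each written with vertices in increasing order, are:

  0-simplices (5): [0], [1], [2], [3], [4]
  1-simplices (9): [0,1], [0,3], [0,4], [1,2], [1,3], [1,4], [2,3], [2,4], [3,4]
  2-simplices (6): [0,1,3], [0,1,4], [0,3,4], [1,2,3], [1,2,4], [2,3,4]

giving chain groups C_0 ≅ Z^5, C_1 ≅ Z^9, C_2 ≅ Z^6.

The boundary map ∂_1: C_1 → C_0 maps an edge to its endpoints' difference, ∂[p,q] = q − p. For instance
  ∂[3,4] = [4] − [3].
The 5×9 boundary matrix has rank 4 and Smith normal form diag(1,1,1,1).

The boundary map ∂_2: C_2 → C_1 maps a triangle to the signed sum of its edges. For instance
  ∂[2,3,4] = [3,4] − [2,4] + [2,3],
  ∂[1,2,4] = [2,4] − [1,4] + [1,2].
As a 9×6 matrix over Z this has rank 5, with invariant factors (1,1,1,1,1).

Computing H_k = (kernel of ∂_k) / (image of ∂_{k+1}):

  H_0: rank C_0 − rank ∂_1 = 5 − 4 = 1, and the invariant factors of ∂_1 are all 1, so H_0 ≅ Z.
  H_1: rank ker ∂_1 − rank ∂_2 = (9 − 4) − 5 = 0, and the invariant factors of ∂_2 are all 1, so H_1 ≅ 0.
  H_2: rank ker ∂_2 − rank ∂_3 = (6 − 5) − 0 = 1, and there is no ∂_3, so H_2 ≅ Z.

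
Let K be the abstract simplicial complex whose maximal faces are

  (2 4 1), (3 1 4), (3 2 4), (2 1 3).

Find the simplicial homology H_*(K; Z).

H_0 = Z,  H_1 = 0,  H_2 = Z.

Take the total order 1 < 2 < 3 < 4 on the vertex set. Then K (dimension 2) consists of the simplices:

  0-simplices (4): [1], [2], [3], [4]
  1-simplices (6): [1,2], [1,3], [1,4], [2,3], [2,4], [3,4]
  2-simplices (4): [1,2,3], [1,2,4], [1,3,4], [2,3,4]

so the chain groups are C_0 ≅ Z^4, C_1 ≅ Z^6, C_2 ≅ Z^4.

The boundary map ∂_1: C_1 → C_0 is given by ∂[p,q] = [q] − [p]. For instance
  ∂[3,4] = [4] − [3].
The resulting 4×6 matrix has rank 3, and its Smith normal form has invariant factors (1,1,1).

The boundary map ∂_2: C_2 → C_1 sends each 2-simplex [p,q,r] to [q,r] − [p,r] + [p,q]. For instance
  ∂[1,2,4] = [2,4] − [1,4] + [1,2],
  ∂[1,3,4] = [3,4] − [1,4] + [1,3].
The 6×4 boundary matrix has rank 3 and Smith normal form diag(1,1,1).

Now H_k = ker ∂_k / im ∂_{k+1}, so:

  H_0: rank C_0 − rank ∂_1 = 4 − 3 = 1, and the invariant factors of ∂_1 are all 1, so H_0 ≅ Z.
  H_1: rank ker ∂_1 − rank ∂_2 = (6 − 3) − 3 = 0, and the invariant factors of ∂_2 are all 1, so H_1 ≅ 0.
  H_2: rank ker ∂_2 − rank ∂_3 = (4 − 3) − 0 = 1, and there is no ∂_3, so H_2 ≅ Z.

As a check, the Euler characteristic is 4 − 6 + 4 = 2, which agrees with 1 − 0 + 1 = 2.
(K is a triangulation of the 2-sphere S^2.)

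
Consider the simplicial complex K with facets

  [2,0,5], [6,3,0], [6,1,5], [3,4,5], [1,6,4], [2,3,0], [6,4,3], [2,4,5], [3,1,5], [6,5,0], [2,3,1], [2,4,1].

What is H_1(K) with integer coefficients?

Order the vertices as 0 < 1 < 2 < 3 < 4 < 5 < 6. Listing each simplex with vertices in this order, K has dimension 2 with simplices:

  0-simplices (7): [0], [1], [2], [3], [4], [5], [6]
  1-simplices (18): [0,2], [0,3], [0,5], [0,6], [1,2], [1,3], [1,4], [1,5], [1,6], [2,3], [2,4], [2,5], [3,4], [3,5], [3,6], [4,5], [4,6], [5,6]
  2-simplices (12): [0,2,3], [0,2,5], [0,3,6], [0,5,6], [1,2,3], [1,2,4], [1,3,5], [1,4,6], [1,5,6], [2,4,5], [3,4,5], [3,4,6]

giving chain groups C_0 ≅ Z^7, C_1 ≅ Z^18, C_2 ≅ Z^12.

The boundary map ∂_1: C_1 → C_0 is given by ∂[p,q] = [q] − [p]. For instance
  ∂[4,5] = [5] − [4].
As a 7×18 matrix over Z this has rank 6, with invariant factors (1,1,1,1,1,1).

The boundary map ∂_2: C_2 → C_1 sends each 2-simplex [p,q,r] to [q,r] − [p,r] + [p,q]. For instance
  ∂[3,4,6] = [4,6] − [3,6] + [3,4],
  ∂[0,3,6] = [3,6] − [0,6] + [0,3].
This gives a 18×12 integer matrix of rank 12; reducing to Smith normal form yields diagonal entries (1,1,1,1,1,1,1,1,1,1,1,2).

Computing H_k = (kernel of ∂_k) / (image of ∂_{k+1}):

  H_1: rank ker ∂_1 − rank ∂_2 = (18 − 6) − 12 = 0, and ∂_2 has invariant factor 2 > 1, so H_1 ≅ Z_2.

H_1 ≅ Z_2.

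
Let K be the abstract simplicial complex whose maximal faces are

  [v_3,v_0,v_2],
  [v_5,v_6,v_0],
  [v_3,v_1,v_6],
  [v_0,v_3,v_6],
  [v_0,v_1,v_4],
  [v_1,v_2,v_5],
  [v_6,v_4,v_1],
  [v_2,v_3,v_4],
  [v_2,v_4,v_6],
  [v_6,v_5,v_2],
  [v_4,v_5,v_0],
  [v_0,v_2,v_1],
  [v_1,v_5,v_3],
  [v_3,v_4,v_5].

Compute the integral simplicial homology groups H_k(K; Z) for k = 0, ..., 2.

H_0 ≅ Z,  H_1 ≅ Z^2,  H_2 ≅ Z.

Take the total order v_0 < v_1 < v_2 < v_3 < v_4 < v_5 < v_6 on the vertex set. Then K (dimension 2) consists of the simplices:

  0-simplices (7): [v_0], [v_1], [v_2], [v_3], [v_4], [v_5], [v_6]
  1-simplices (21): (21 of them)
  2-simplices (14): (14 of them)

so the chain groups are C_0 ≅ Z^7, C_1 ≅ Z^21, C_2 ≅ Z^14.

∂_1: C_1 → C_0 sends each edge [p,q] (with p < q) to q − p.
This gives a 7×21 integer matrix of rank 6; reducing to Smith normal form yields diagonal entries (1,1,1,1,1,1).

∂_2: C_2 → C_1 maps a triangle to the signed sum of its edges. For instance
  ∂[v_2,v_4,v_6] = [v_4,v_6] − [v_2,v_6] + [v_2,v_4],
  ∂[v_2,v_5,v_6] = [v_5,v_6] − [v_2,v_6] + [v_2,v_5].
This gives a 21×14 integer matrix of rank 13; reducing to Smith normal form yields diagonal entries (1,1,1,1,1,1,1,1,1,1,1,1,1).

From H_k ≅ ker(∂_k) / im(∂_{k+1}) we obtain:

  H_0: rank C_0 − rank ∂_1 = 7 − 6 = 1, and the invariant factors of ∂_1 are all 1, so H_0 ≅ Z.
  H_1: rank ker ∂_1 − rank ∂_2 = (21 − 6) − 13 = 2, and the invariant factors of ∂_2 are all 1, so H_1 ≅ Z^2.
  H_2: rank ker ∂_2 − rank ∂_3 = (14 − 13) − 0 = 1, and there is no ∂_3, so H_2 ≅ Z.

As a check, the Euler characteristic is 7 − 21 + 14 = 0, which agrees with 1 − 2 + 1 = 0.
(K is a triangulation of the torus T^2.)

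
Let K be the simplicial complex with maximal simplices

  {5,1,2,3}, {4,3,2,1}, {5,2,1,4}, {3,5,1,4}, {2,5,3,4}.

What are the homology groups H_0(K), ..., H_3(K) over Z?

Fix the vertex order 1 < 2 < 3 < 4 < 5 and write every simplex with vertices in increasing order. Then dim K = 3 and the simplices of K are:

  0-simplices (5): [1], [2], [3], [4], [5]
  1-simplices (10): [1,2], [1,3], [1,4], [1,5], [2,3], [2,4], [2,5], [3,4], [3,5], [4,5]
  2-simplices (10): [1,2,3], [1,2,4], [1,2,5], [1,3,4], [1,3,5], [1,4,5], [2,3,4], [2,3,5], [2,4,5], [3,4,5]
  3-simplices (5): [1,2,3,4], [1,2,3,5], [1,2,4,5], [1,3,4,5], [2,3,4,5]

so the chain groups are C_0 ≅ Z^5, C_1 ≅ Z^10, C_2 ≅ Z^10, C_3 ≅ Z^5.

Boundary ∂_1: C_1 → C_0 sends each edge [p,q] (with p < q) to q − p.
As a 5×10 matrix over Z this has rank 4, with invariant factors (1,1,1,1).

Boundary ∂_2: C_2 → C_1 maps a triangle to the signed sum of its edges. For instance
  ∂[3,4,5] = [4,5] − [3,5] + [3,4],
  ∂[1,2,5] = [2,5] − [1,5] + [1,2].
The resulting 10×10 matrix has rank 6, and its Smith normal form has invariant factors (1,1,1,1,1,1).

Boundary ∂_3: C_3 → C_2 sends each 3-simplex σ to the alternating sum Σ_i (−1)^i (σ with its i-th vertex removed). For instance
  ∂[1,2,3,5] = [2,3,5] − [1,3,5] + [1,2,5] − [1,2,3],
  ∂[1,2,4,5] = [2,4,5] − [1,4,5] + [1,2,5] − [1,2,4].
The resulting 10×5 matrix has rank 4, and its Smith normal form has invariant factors (1,1,1,1).

Reading off H_k = ker ∂_k / im ∂_{k+1}:

  H_0: rank C_0 − rank ∂_1 = 5 − 4 = 1, and the invariant factors of ∂_1 are all 1, so H_0 ≅ Z.
  H_1: rank ker ∂_1 − rank ∂_2 = (10 − 4) − 6 = 0, and the invariant factors of ∂_2 are all 1, so H_1 ≅ 0.
  H_2: rank ker ∂_2 − rank ∂_3 = (10 − 6) − 4 = 0, and the invariant factors of ∂_3 are all 1, so H_2 ≅ 0.
  H_3: rank ker ∂_3 − rank ∂_4 = (5 − 4) − 0 = 1, and there is no ∂_4, so H_3 ≅ Z.

H_0 ≅ Z,  H_1 = 0,  H_2 = 0,  H_3 ≅ Z.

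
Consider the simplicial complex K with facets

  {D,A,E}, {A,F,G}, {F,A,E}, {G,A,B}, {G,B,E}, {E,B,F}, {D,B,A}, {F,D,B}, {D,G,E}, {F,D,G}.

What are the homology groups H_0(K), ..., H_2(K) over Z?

We work with the vertex ordering A < B < D < E < F < G. The simplices of K, each written with vertices in increasing order, are:

  0-simplices (6): A, B, D, E, F, G
  1-simplices (15): AB, AD, AE, AF, AG, BD, BE, BF, BG, DE, DF, DG, EF, EG, FG
  2-simplices (10): ABD, ABG, ADE, AEF, AFG, BDF, BEF, BEG, DEG, DFG

so the chain groups are C_0 ≅ Z^6, C_1 ≅ Z^15, C_2 ≅ Z^10.

∂_1: C_1 → C_0 maps an edge to its endpoints' difference, ∂[p,q] = q − p.
As a 6×15 matrix over Z this has rank 5, with invariant factors (1,1,1,1,1).

Boundary ∂_2: C_2 → C_1 maps a triangle to the signed sum of its edges. For instance
  ∂AFG = FG − AG + AF,
  ∂BEG = EG − BG + BE.
This gives a 15×10 integer matrix of rank 10; reducing to Smith normal form yields diagonal entries (1,1,1,1,1,1,1,1,1,2).

From H_k ≅ ker(∂_k) / im(∂_{k+1}) we obtain:

  H_0: rank C_0 − rank ∂_1 = 6 − 5 = 1, and the invariant factors of ∂_1 are all 1, so H_0 = Z.
  H_1: rank ker ∂_1 − rank ∂_2 = (15 − 5) − 10 = 0, and ∂_2 has invariant factor 2 > 1, so H_1 = Z/2Z.
  H_2: rank ker ∂_2 − rank ∂_3 = (10 − 10) − 0 = 0, and there is no ∂_3, so H_2 = 0.

H_0 = Z,  H_1 = Z/2Z,  H_2 = 0.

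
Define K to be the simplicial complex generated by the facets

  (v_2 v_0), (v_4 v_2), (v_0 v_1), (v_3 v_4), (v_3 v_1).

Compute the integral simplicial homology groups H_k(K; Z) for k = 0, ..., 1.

H_0 = Z,  H_1 = Z.

Take the total order v_0 < v_1 < v_2 < v_3 < v_4 on the vertex set. Then K (dimension 1) consists of the simplices:

  0-simplices (5): [v_0], [v_1], [v_2], [v_3], [v_4]
  1-simplices (5): [v_0,v_1], [v_0,v_2], [v_1,v_3], [v_2,v_4], [v_3,v_4]

Hence C_0 ≅ Z^5, C_1 ≅ Z^5.

Boundary ∂_1: C_1 → C_0 maps an edge to its endpoints' difference, ∂[p,q] = q − p. For instance
  ∂[v_3,v_4] = [v_4] − [v_3].
The 5×5 boundary matrix has rank 4 and Smith normal form diag(1,1,1,1).

From H_k ≅ ker(∂_k) / im(∂_{k+1}) we obtain:

  H_0: rank C_0 − rank ∂_1 = 5 − 4 = 1, and the invariant factors of ∂_1 are all 1, so H_0 = Z.
  H_1: rank ker ∂_1 − rank ∂_2 = (5 − 4) − 0 = 1, and there is no ∂_2, so H_1 = Z.

(K is a triangulation of the circle S^1.)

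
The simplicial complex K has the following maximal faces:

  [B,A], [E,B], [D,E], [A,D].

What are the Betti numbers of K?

We work with the vertex ordering A < B < D < E. The simplices of K, each written with vertices in increasing order, are:

  0-simplices (4): A, B, D, E
  1-simplices (4): AB, AD, BE, DE

Hence C_0 ≅ Z^4, C_1 ≅ Z^4.

∂_1: C_1 → C_0 sends each edge [p,q] (with p < q) to q − p. For instance
  ∂AB = B − A.
This gives a 4×4 integer matrix of rank 3; reducing to Smith normal form yields diagonal entries (1,1,1).

From H_k ≅ ker(∂_k) / im(∂_{k+1}) we obtain:

  H_0: rank C_0 − rank ∂_1 = 4 − 3 = 1, and the invariant factors of ∂_1 are all 1, so H_0 = Z.
  H_1: rank ker ∂_1 − rank ∂_2 = (4 − 3) − 0 = 1, and there is no ∂_2, so H_1 = Z.

As a check, the Euler characteristic is 4 − 4 = 0, which agrees with 1 − 1 = 0.
(K is a triangulation of the circle S^1.)

Hence the Betti numbers are b_0 = 1, b_1 = 1.

b_0 = 1, b_1 = 1.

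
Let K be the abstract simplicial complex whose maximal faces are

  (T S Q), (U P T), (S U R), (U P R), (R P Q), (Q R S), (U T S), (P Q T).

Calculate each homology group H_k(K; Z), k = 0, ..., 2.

H_0 = Z,  H_1 = 0,  H_2 = Z.

Take the total order P < Q < R < S < T < U on the vertex set. Then K (dimension 2) consists of the simplices:

  0-simplices (6): P, Q, R, S, T, U
  1-simplices (12): PQ, PR, PT, PU, QR, QS, QT, RS, RU, ST, SU, TU
  2-simplices (8): PQR, PQT, PRU, PTU, QRS, QST, RSU, STU

so the chain groups are C_0 ≅ Z^6, C_1 ≅ Z^12, C_2 ≅ Z^8.

The boundary map ∂_1: C_1 → C_0 maps an edge to its endpoints' difference, ∂[p,q] = q − p. For instance
  ∂PQ = Q − P.
As a 6×12 matrix over Z this has rank 5, with invariant factors (1,1,1,1,1).

Boundary ∂_2: C_2 → C_1 acts by ∂[p,q,r] = [q,r] − [p,r] + [p,q]. For instance
  ∂STU = TU − SU + ST,
  ∂PQT = QT − PT + PQ.
The resulting 12×8 matrix has rank 7, and its Smith normal form has invariant factors (1,1,1,1,1,1,1).

Reading off H_k = ker ∂_k / im ∂_{k+1}:

  H_0: rank C_0 − rank ∂_1 = 6 − 5 = 1, and the invariant factors of ∂_1 are all 1, so H_0 ≅ Z.
  H_1: rank ker ∂_1 − rank ∂_2 = (12 − 5) − 7 = 0, and the invariant factors of ∂_2 are all 1, so H_1 ≅ 0.
  H_2: rank ker ∂_2 − rank ∂_3 = (8 − 7) − 0 = 1, and there is no ∂_3, so H_2 ≅ Z.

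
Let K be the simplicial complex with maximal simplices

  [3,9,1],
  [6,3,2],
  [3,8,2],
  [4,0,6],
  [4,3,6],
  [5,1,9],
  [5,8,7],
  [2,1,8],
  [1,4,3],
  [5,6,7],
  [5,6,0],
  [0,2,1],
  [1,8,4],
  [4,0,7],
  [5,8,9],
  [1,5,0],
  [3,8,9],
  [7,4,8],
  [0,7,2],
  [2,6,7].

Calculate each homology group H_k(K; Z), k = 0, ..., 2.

H_0 ≅ Z,  H_1 ≅ Z ⊕ Z/2Z,  H_2 = 0.

Take the total order 0 < 1 < 2 < 3 < 4 < 5 < 6 < 7 < 8 < 9 on the vertex set. Then K (dimension 2) consists of the simplices:

  0-simplices (10): [0], [1], [2], [3], [4], [5], [6], [7], [8], [9]
  1-simplices (30): (30 of them)
  2-simplices (20): (20 of them)

so the chain groups are C_0 ≅ Z^10, C_1 ≅ Z^30, C_2 ≅ Z^20.

Boundary ∂_1: C_1 → C_0 is given by ∂[p,q] = [q] − [p].
The 10×30 boundary matrix has rank 9 and Smith normal form diag(1,1,1,1,1,1,1,1,1).

Boundary ∂_2: C_2 → C_1 acts by ∂[p,q,r] = [q,r] − [p,r] + [p,q]. For instance
  ∂[4,7,8] = [7,8] − [4,8] + [4,7],
  ∂[0,4,6] = [4,6] − [0,6] + [0,4].
The resulting 30×20 matrix has rank 20, and its Smith normal form has invariant factors (1,1,1,1,1,1,1,1,1,1,1,1,1,1,1,1,1,1,1,2).

Reading off H_k = ker ∂_k / im ∂_{k+1}:

  H_0: rank C_0 − rank ∂_1 = 10 − 9 = 1, and the invariant factors of ∂_1 are all 1, so H_0 ≅ Z.
  H_1: rank ker ∂_1 − rank ∂_2 = (30 − 9) − 20 = 1, and ∂_2 has invariant factor 2 > 1, so H_1 ≅ Z ⊕ Z/2Z.
  H_2: rank ker ∂_2 − rank ∂_3 = (20 − 20) − 0 = 0, and there is no ∂_3, so H_2 ≅ 0.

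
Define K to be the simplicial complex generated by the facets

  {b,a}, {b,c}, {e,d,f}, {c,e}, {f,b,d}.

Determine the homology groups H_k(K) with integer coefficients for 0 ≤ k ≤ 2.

Take the total order a < b < c < d < e < f on the vertex set. Then K (dimension 2) consists of the simplices:

  0-simplices (6): a, b, c, d, e, f
  1-simplices (8): ab, bc, bd, bf, ce, de, df, ef
  2-simplices (2): bdf, def

Hence C_0 ≅ Z^6, C_1 ≅ Z^8, C_2 ≅ Z^2.

The boundary map ∂_1: C_1 → C_0 maps an edge to its endpoints' difference, ∂[p,q] = q − p. For instance
  ∂de = e − d.
The resulting 6×8 matrix has rank 5, and its Smith normal form has invariant factors (1,1,1,1,1).

Boundary ∂_2: C_2 → C_1 sends each 2-simplex [p,q,r] to [q,r] − [p,r] + [p,q]. For instance
  ∂bdf = df − bf + bd,
  ∂def = ef − df + de.
The 8×2 boundary matrix has rank 2 and Smith normal form diag(1,1).

Now H_k = ker ∂_k / im ∂_{k+1}, so:

  H_0: rank C_0 − rank ∂_1 = 6 − 5 = 1, and the invariant factors of ∂_1 are all 1, so H_0 = Z.
  H_1: rank ker ∂_1 − rank ∂_2 = (8 − 5) − 2 = 1, and the invariant factors of ∂_2 are all 1, so H_1 = Z.
  H_2: rank ker ∂_2 − rank ∂_3 = (2 − 2) − 0 = 0, and there is no ∂_3, so H_2 = 0.

H_0 ≅ Z,  H_1 ≅ Z,  H_2 = 0.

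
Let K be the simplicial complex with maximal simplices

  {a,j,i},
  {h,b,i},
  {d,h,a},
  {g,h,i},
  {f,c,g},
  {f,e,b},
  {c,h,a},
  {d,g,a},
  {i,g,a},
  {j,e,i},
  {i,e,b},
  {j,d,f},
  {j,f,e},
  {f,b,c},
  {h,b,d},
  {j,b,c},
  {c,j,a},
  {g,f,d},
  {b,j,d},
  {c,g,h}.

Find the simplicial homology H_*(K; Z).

Order the vertices as a < b < c < d < e < f < g < h < i < j. Listing each simplex with vertices in this order, K has dimension 2 with simplices:

  0-simplices (10): a, b, c, d, e, f, g, h, i, j
  1-simplices (30): ac, ad, ag, ah, ai, aj, bc, bd, be, bf, bh, bi, bj, cf, cg, ch, cj, df, dg, dh, dj, ef, ei, ej, fg, fj, gh, gi, hi, ij
  2-simplices (20): ach, acj, adg, adh, agi, aij, bcf, bcj, bdh, bdj, bef, bei, bhi, cfg, cgh, dfg, dfj, efj, eij, ghi

Hence C_0 ≅ Z^10, C_1 ≅ Z^30, C_2 ≅ Z^20.

∂_1: C_1 → C_0 maps an edge to its endpoints' difference, ∂[p,q] = q − p.
The resulting 10×30 matrix has rank 9, and its Smith normal form has invariant factors (1,1,1,1,1,1,1,1,1).

The boundary map ∂_2: C_2 → C_1 acts by ∂[p,q,r] = [q,r] − [p,r] + [p,q]. For instance
  ∂efj = fj − ej + ef,
  ∂bhi = hi − bi + bh.
This gives a 30×20 integer matrix of rank 20; reducing to Smith normal form yields diagonal entries (1,1,1,1,1,1,1,1,1,1,1,1,1,1,1,1,1,1,1,2).

Now H_k = ker ∂_k / im ∂_{k+1}, so:

  H_0: rank C_0 − rank ∂_1 = 10 − 9 = 1, and the invariant factors of ∂_1 are all 1, so H_0 ≅ Z.
  H_1: rank ker ∂_1 − rank ∂_2 = (30 − 9) − 20 = 1, and ∂_2 has invariant factor 2 > 1, so H_1 ≅ Z ⊕ Z/2Z.
  H_2: rank ker ∂_2 − rank ∂_3 = (20 − 20) − 0 = 0, and there is no ∂_3, so H_2 ≅ 0.

As a check, the Euler characteristic is 10 − 30 + 20 = 0, which agrees with 1 − 1 + 0 = 0.
(K is a triangulation of the Klein bottle.)

H_0 = Z,  H_1 = Z ⊕ Z/2Z,  H_2 = 0.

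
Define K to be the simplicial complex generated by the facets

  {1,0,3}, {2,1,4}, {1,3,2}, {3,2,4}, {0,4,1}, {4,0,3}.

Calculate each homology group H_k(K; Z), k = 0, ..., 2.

Fix the vertex order 0 < 1 < 2 < 3 < 4 and write every simplex with vertices in increasing order. Then dim K = 2 and the simplices of K are:

  0-simplices (5): [0], [1], [2], [3], [4]
  1-simplices (9): [0,1], [0,3], [0,4], [1,2], [1,3], [1,4], [2,3], [2,4], [3,4]
  2-simplices (6): [0,1,3], [0,1,4], [0,3,4], [1,2,3], [1,2,4], [2,3,4]

Hence C_0 ≅ Z^5, C_1 ≅ Z^9, C_2 ≅ Z^6.

The boundary map ∂_1: C_1 → C_0 maps an edge to its endpoints' difference, ∂[p,q] = q − p. For instance
  ∂[2,4] = [4] − [2].
The 5×9 boundary matrix has rank 4 and Smith normal form diag(1,1,1,1).

Boundary ∂_2: C_2 → C_1 acts by ∂[p,q,r] = [q,r] − [p,r] + [p,q]. For instance
  ∂[0,1,3] = [1,3] − [0,3] + [0,1],
  ∂[1,2,3] = [2,3] − [1,3] + [1,2].
As a 9×6 matrix over Z this has rank 5, with invariant factors (1,1,1,1,1).

Now H_k = ker ∂_k / im ∂_{k+1}, so:

  H_0: rank C_0 − rank ∂_1 = 5 − 4 = 1, and the invariant factors of ∂_1 are all 1, so H_0 = Z.
  H_1: rank ker ∂_1 − rank ∂_2 = (9 − 4) − 5 = 0, and the invariant factors of ∂_2 are all 1, so H_1 = 0.
  H_2: rank ker ∂_2 − rank ∂_3 = (6 − 5) − 0 = 1, and there is no ∂_3, so H_2 = Z.

(K is a triangulation of the 2-sphere S^2.)

H_0 = Z,  H_1 = 0,  H_2 = Z.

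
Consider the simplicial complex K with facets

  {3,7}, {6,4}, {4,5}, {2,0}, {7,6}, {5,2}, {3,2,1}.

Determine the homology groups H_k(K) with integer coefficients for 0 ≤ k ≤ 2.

H_0 = Z,  H_1 = Z,  H_2 = 0.

We work with the vertex ordering 0 < 1 < 2 < 3 < 4 < 5 < 6 < 7. The simplices of K, each written with vertices in increasing order, are:

  0-simplices (8): [0], [1], [2], [3], [4], [5], [6], [7]
  1-simplices (9): [0,2], [1,2], [1,3], [2,3], [2,5], [3,7], [4,5], [4,6], [6,7]
  2-simplices (1): [1,2,3]

giving chain groups C_0 ≅ Z^8, C_1 ≅ Z^9, C_2 ≅ Z^1.

Boundary ∂_1: C_1 → C_0 maps an edge to its endpoints' difference, ∂[p,q] = q − p. For instance
  ∂[4,5] = [5] − [4].
The 8×9 boundary matrix has rank 7 and Smith normal form diag(1,1,1,1,1,1,1).

∂_2: C_2 → C_1 acts by ∂[p,q,r] = [q,r] − [p,r] + [p,q]. For instance
  ∂[1,2,3] = [2,3] − [1,3] + [1,2].
The resulting 9×1 matrix has rank 1, and its Smith normal form has invariant factors (1).

From H_k ≅ ker(∂_k) / im(∂_{k+1}) we obtain:

  H_0: rank C_0 − rank ∂_1 = 8 − 7 = 1, and the invariant factors of ∂_1 are all 1, so H_0 = Z.
  H_1: rank ker ∂_1 − rank ∂_2 = (9 − 7) − 1 = 1, and the invariant factors of ∂_2 are all 1, so H_1 = Z.
  H_2: rank ker ∂_2 − rank ∂_3 = (1 − 1) − 0 = 0, and there is no ∂_3, so H_2 = 0.

As a check, the Euler characteristic is 8 − 9 + 1 = 0, which agrees with 1 − 1 + 0 = 0.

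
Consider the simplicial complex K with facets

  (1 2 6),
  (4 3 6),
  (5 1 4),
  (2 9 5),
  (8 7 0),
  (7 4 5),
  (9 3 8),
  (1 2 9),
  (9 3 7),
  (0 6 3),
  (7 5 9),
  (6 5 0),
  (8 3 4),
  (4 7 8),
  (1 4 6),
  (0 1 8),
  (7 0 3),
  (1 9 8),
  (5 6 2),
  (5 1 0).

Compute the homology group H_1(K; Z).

We work with the vertex ordering 0 < 1 < 2 < 3 < 4 < 5 < 6 < 7 < 8 < 9. The simplices of K, each written with vertices in increasing order, are:

  0-simplices (10): [0], [1], [2], [3], [4], [5], [6], [7], [8], [9]
  1-simplices (30): (30 of them)
  2-simplices (20): (20 of them)

so the chain groups are C_0 ≅ Z^10, C_1 ≅ Z^30, C_2 ≅ Z^20.

∂_1: C_1 → C_0 maps an edge to its endpoints' difference, ∂[p,q] = q − p.
As a 10×30 matrix over Z this has rank 9, with invariant factors (1,1,1,1,1,1,1,1,1).

∂_2: C_2 → C_1 sends each 2-simplex [p,q,r] to [q,r] − [p,r] + [p,q]. For instance
  ∂[4,5,7] = [5,7] − [4,7] + [4,5],
  ∂[3,4,8] = [4,8] − [3,8] + [3,4].
The resulting 30×20 matrix has rank 20, and its Smith normal form has invariant factors (1,1,1,1,1,1,1,1,1,1,1,1,1,1,1,1,1,1,1,2).

Computing H_k = (kernel of ∂_k) / (image of ∂_{k+1}):

  H_1: rank ker ∂_1 − rank ∂_2 = (30 − 9) − 20 = 1, and ∂_2 has invariant factor 2 > 1, so H_1 ≅ Z ⊕ Z/2Z.

H_1 ≅ Z ⊕ Z/2Z.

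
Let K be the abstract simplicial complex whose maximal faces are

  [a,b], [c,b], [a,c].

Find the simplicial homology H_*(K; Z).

K has 3 vertices, 3 edges.
rank ∂_0 = 0, rank ∂_1 = 2 ⇒ b_0 = 3 − 0 − 2 = 1; all invariant factors of ∂_1 are 1 so no torsion. So H_0 ≅ Z.
rank ∂_1 = 2, rank ∂_2 = 0 ⇒ b_1 = 3 − 2 − 0 = 1. So H_1 ≅ Z.

H_0 = Z,  H_1 = Z.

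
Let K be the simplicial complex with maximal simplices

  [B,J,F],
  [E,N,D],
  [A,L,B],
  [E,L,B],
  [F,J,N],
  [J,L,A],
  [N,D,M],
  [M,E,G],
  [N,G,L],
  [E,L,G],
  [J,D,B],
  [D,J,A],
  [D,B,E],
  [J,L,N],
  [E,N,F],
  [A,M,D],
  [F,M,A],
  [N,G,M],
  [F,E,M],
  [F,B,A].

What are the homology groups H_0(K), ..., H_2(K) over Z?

We work with the vertex ordering A < B < D < E < F < G < J < L < M < N. The simplices of K, each written with vertices in increasing order, are:

  0-simplices (10): A, B, D, E, F, G, J, L, M, N
  1-simplices (30): AB, AD, AF, AJ, AL, AM, BD, BE, BF, BJ, BL, DE, DJ, DM, DN, EF, EG, EL, EM, EN, FJ, FM, FN, GL, GM, GN, JL, JN, LN, MN
  2-simplices (20): ABF, ABL, ADJ, ADM, AFM, AJL, BDE, BDJ, BEL, BFJ, DEN, DMN, EFM, EFN, EGL, EGM, FJN, GLN, GMN, JLN

Hence C_0 ≅ Z^10, C_1 ≅ Z^30, C_2 ≅ Z^20.

The boundary map ∂_1: C_1 → C_0 is given by ∂[p,q] = [q] − [p]. For instance
  ∂AD = D − A.
The resulting 10×30 matrix has rank 9, and its Smith normal form has invariant factors (1,1,1,1,1,1,1,1,1).

The boundary map ∂_2: C_2 → C_1 maps a triangle to the signed sum of its edges. For instance
  ∂AFM = FM − AM + AF,
  ∂DMN = MN − DN + DM.
This gives a 30×20 integer matrix of rank 20; reducing to Smith normal form yields diagonal entries (1,1,1,1,1,1,1,1,1,1,1,1,1,1,1,1,1,1,1,2).

Now H_k = ker ∂_k / im ∂_{k+1}, so:

  H_0: rank C_0 − rank ∂_1 = 10 − 9 = 1, and the invariant factors of ∂_1 are all 1, so H_0 = Z.
  H_1: rank ker ∂_1 − rank ∂_2 = (30 − 9) − 20 = 1, and ∂_2 has invariant factor 2 > 1, so H_1 = Z × Z/2.
  H_2: rank ker ∂_2 − rank ∂_3 = (20 − 20) − 0 = 0, and there is no ∂_3, so H_2 = 0.

H_0 = Z,  H_1 = Z × Z/2,  H_2 = 0.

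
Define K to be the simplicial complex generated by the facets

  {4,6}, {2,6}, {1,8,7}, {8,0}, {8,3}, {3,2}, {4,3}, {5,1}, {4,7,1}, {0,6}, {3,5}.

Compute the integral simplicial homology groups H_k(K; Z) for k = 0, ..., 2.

Take the total order 0 < 1 < 2 < 3 < 4 < 5 < 6 < 7 < 8 on the vertex set. Then K (dimension 2) consists of the simplices:

  0-simplices (9): [0], [1], [2], [3], [4], [5], [6], [7], [8]
  1-simplices (14): [0,6], [0,8], [1,4], [1,5], [1,7], [1,8], [2,3], [2,6], [3,4], [3,5], [3,8], [4,6], [4,7], [7,8]
  2-simplices (2): [1,4,7], [1,7,8]

giving chain groups C_0 ≅ Z^9, C_1 ≅ Z^14, C_2 ≅ Z^2.

∂_1: C_1 → C_0 sends each edge [p,q] (with p < q) to q − p. For instance
  ∂[1,4] = [4] − [1].
The 9×14 boundary matrix has rank 8 and Smith normal form diag(1,1,1,1,1,1,1,1).

Boundary ∂_2: C_2 → C_1 acts by ∂[p,q,r] = [q,r] − [p,r] + [p,q]. For instance
  ∂[1,4,7] = [4,7] − [1,7] + [1,4],
  ∂[1,7,8] = [7,8] − [1,8] + [1,7].
This gives a 14×2 integer matrix of rank 2; reducing to Smith normal form yields diagonal entries (1,1).

Now H_k = ker ∂_k / im ∂_{k+1}, so:

  H_0: rank C_0 − rank ∂_1 = 9 − 8 = 1, and the invariant factors of ∂_1 are all 1, so H_0 ≅ Z.
  H_1: rank ker ∂_1 − rank ∂_2 = (14 − 8) − 2 = 4, and the invariant factors of ∂_2 are all 1, so H_1 ≅ Z^4.
  H_2: rank ker ∂_2 − rank ∂_3 = (2 − 2) − 0 = 0, and there is no ∂_3, so H_2 ≅ 0.

As a check, the Euler characteristic is 9 − 14 + 2 = -3, which agrees with 1 − 4 + 0 = -3.

H_0 = Z,  H_1 = Z^4,  H_2 = 0.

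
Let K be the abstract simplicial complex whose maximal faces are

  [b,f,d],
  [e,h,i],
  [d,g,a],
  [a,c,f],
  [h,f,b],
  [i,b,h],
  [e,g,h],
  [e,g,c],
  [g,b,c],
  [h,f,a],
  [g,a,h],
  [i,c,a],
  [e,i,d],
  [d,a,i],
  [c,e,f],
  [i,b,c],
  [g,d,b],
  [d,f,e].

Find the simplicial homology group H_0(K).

Take the total order a < b < c < d < e < f < g < h < i on the vertex set. Then K (dimension 2) consists of the simplices:

  0-simplices (9): a, b, c, d, e, f, g, h, i
  1-simplices (27): ac, ad, af, ag, ah, ai, bc, bd, bf, bg, bh, bi, ce, cf, cg, ci, de, df, dg, di, ef, eg, eh, ei, fh, gh, hi
  2-simplices (18): acf, aci, adg, adi, afh, agh, bcg, bci, bdf, bdg, bfh, bhi, cef, ceg, def, dei, egh, ehi

so the chain groups are C_0 ≅ Z^9, C_1 ≅ Z^27, C_2 ≅ Z^18.

Boundary ∂_1: C_1 → C_0 is given by ∂[p,q] = [q] − [p]. For instance
  ∂eh = h − e.
The 9×27 boundary matrix has rank 8 and Smith normal form diag(1,1,1,1,1,1,1,1).

The boundary map ∂_2: C_2 → C_1 sends each 2-simplex [p,q,r] to [q,r] − [p,r] + [p,q]. For instance
  ∂bci = ci − bi + bc,
  ∂def = ef − df + de.
This gives a 27×18 integer matrix of rank 17; reducing to Smith normal form yields diagonal entries (1,1,1,1,1,1,1,1,1,1,1,1,1,1,1,1,1).

Computing H_k = (kernel of ∂_k) / (image of ∂_{k+1}):

  H_0: rank C_0 − rank ∂_1 = 9 − 8 = 1, and the invariant factors of ∂_1 are all 1, so H_0 ≅ Z.

H_0 = Z.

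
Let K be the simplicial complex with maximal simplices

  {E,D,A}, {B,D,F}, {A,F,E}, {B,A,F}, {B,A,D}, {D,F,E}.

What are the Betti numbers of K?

We work with the vertex ordering A < B < D < E < F. The simplices of K, each written with vertices in increasing order, are:

  0-simplices (5): A, B, D, E, F
  1-simplices (9): AB, AD, AE, AF, BD, BF, DE, DF, EF
  2-simplices (6): ABD, ABF, ADE, AEF, BDF, DEF

so the chain groups are C_0 ≅ Z^5, C_1 ≅ Z^9, C_2 ≅ Z^6.

The boundary map ∂_1: C_1 → C_0 sends each edge [p,q] (with p < q) to q − p. For instance
  ∂BD = D − B.
The 5×9 boundary matrix has rank 4 and Smith normal form diag(1,1,1,1).

The boundary map ∂_2: C_2 → C_1 maps a triangle to the signed sum of its edges. For instance
  ∂ADE = DE − AE + AD,
  ∂DEF = EF − DF + DE.
The 9×6 boundary matrix has rank 5 and Smith normal form diag(1,1,1,1,1).

Now H_k = ker ∂_k / im ∂_{k+1}, so:

  H_0: rank C_0 − rank ∂_1 = 5 − 4 = 1, and the invariant factors of ∂_1 are all 1, so H_0 ≅ Z.
  H_1: rank ker ∂_1 − rank ∂_2 = (9 − 4) − 5 = 0, and the invariant factors of ∂_2 are all 1, so H_1 ≅ 0.
  H_2: rank ker ∂_2 − rank ∂_3 = (6 − 5) − 0 = 1, and there is no ∂_3, so H_2 ≅ Z.

Hence the Betti numbers are b_0 = 1, b_1 = 0, b_2 = 1.

b_0 = 1, b_1 = 0, b_2 = 1.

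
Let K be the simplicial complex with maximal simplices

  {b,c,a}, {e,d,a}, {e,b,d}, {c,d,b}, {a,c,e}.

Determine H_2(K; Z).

Order the vertices as a < b < c < d < e. Listing each simplex with vertices in this order, K has dimension 2 with simplices:

  0-simplices (5): a, b, c, d, e
  1-simplices (10): ab, ac, ad, ae, bc, bd, be, cd, ce, de
  2-simplices (5): abc, ace, ade, bcd, bde

Hence C_0 ≅ Z^5, C_1 ≅ Z^10, C_2 ≅ Z^5.

∂_1: C_1 → C_0 sends each edge [p,q] (with p < q) to q − p.
As a 5×10 matrix over Z this has rank 4, with invariant factors (1,1,1,1).

Boundary ∂_2: C_2 → C_1 sends each 2-simplex [p,q,r] to [q,r] − [p,r] + [p,q]. For instance
  ∂ade = de − ae + ad,
  ∂abc = bc − ac + ab.
As a 10×5 matrix over Z this has rank 5, with invariant factors (1,1,1,1,1).

From H_k ≅ ker(∂_k) / im(∂_{k+1}) we obtain:

  H_2: rank ker ∂_2 − rank ∂_3 = (5 − 5) − 0 = 0, and there is no ∂_3, so H_2 = 0.

H_2 ≅ 0.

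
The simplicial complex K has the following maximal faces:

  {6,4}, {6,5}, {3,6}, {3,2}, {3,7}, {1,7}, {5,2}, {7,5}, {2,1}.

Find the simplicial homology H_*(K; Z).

K has 7 vertices, 9 edges.
rank ∂_0 = 0, rank ∂_1 = 6 ⇒ b_0 = 7 − 0 − 6 = 1; all invariant factors of ∂_1 are 1 so no torsion. So H_0 = Z.
rank ∂_1 = 6, rank ∂_2 = 0 ⇒ b_1 = 9 − 6 − 0 = 3. So H_1 = Z^3.

H_0 ≅ Z,  H_1 ≅ Z^3.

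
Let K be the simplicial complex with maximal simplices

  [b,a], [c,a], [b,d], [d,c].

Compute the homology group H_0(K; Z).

We work with the vertex ordering a < b < c < d. The simplices of K, each written with vertices in increasing order, are:

  0-simplices (4): a, b, c, d
  1-simplices (4): ab, ac, bd, cd

giving chain groups C_0 ≅ Z^4, C_1 ≅ Z^4.

∂_1: C_1 → C_0 sends each edge [p,q] (with p < q) to q − p. For instance
  ∂ab = b − a.
As a 4×4 matrix over Z this has rank 3, with invariant factors (1,1,1).

From H_k ≅ ker(∂_k) / im(∂_{k+1}) we obtain:

  H_0: rank C_0 − rank ∂_1 = 4 − 3 = 1, and the invariant factors of ∂_1 are all 1, so H_0 = Z.

H_0 = Z.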